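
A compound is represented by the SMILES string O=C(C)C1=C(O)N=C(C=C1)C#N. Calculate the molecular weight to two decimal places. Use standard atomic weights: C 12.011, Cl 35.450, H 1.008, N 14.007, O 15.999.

First, the molecular formula is C8H6N2O2 (counting implicit H from valence).
  C: 8 × 12.011 = 96.088
  H: 6 × 1.008 = 6.048
  N: 2 × 14.007 = 28.014
  O: 2 × 15.999 = 31.998
Sum: 8×12.011 + 6×1.008 + 2×14.007 + 2×15.999 = 162.148 → 162.15 g/mol.

162.15 g/mol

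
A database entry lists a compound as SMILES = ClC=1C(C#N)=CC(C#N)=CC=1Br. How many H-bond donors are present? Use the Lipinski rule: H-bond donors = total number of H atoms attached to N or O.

Donors: find every N or O and count the H atoms it carries.
  atom 5 (N): bond orders sum to 3 → 0 H
  atom 9 (N): bond orders sum to 3 → 0 H
Lipinski HBD = 0.

0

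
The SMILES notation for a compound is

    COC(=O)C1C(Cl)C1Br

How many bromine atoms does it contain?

1

Scan the SMILES for Br atoms (remember two-letter symbols like Cl and Br are single atoms).
Bromine count: 1.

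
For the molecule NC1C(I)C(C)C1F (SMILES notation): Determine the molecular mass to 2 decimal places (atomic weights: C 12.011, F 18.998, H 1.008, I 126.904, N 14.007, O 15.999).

First, the molecular formula is C5H9FIN (counting implicit H from valence).
  C: 5 × 12.011 = 60.055
  F: 1 × 18.998 = 18.998
  H: 9 × 1.008 = 9.072
  I: 1 × 126.904 = 126.904
  N: 1 × 14.007 = 14.007
Sum: 5×12.011 + 1×18.998 + 9×1.008 + 1×126.904 + 1×14.007 = 229.036 → 229.04 g/mol.

229.04 g/mol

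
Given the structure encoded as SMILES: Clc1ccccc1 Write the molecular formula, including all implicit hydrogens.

Walk through each heavy atom and fill implicit hydrogens from standard valence (C 4, N 3, O 2, S 2, halogen 1); for lowercase aromatic atoms, an aromatic c carries 1 H when it has two neighbours and 0 H with three, and aromatic n carries 0 H:
  atom 1: Cl (halogen, monovalent) → 0 H
  atom 2: aromatic c, 3 neighbours → 0 H
  atom 3: aromatic c, 2 neighbours → 1 H
  atom 4: aromatic c, 2 neighbours → 1 H
  atom 5: aromatic c, 2 neighbours → 1 H
  atom 6: aromatic c, 2 neighbours → 1 H
  atom 7: aromatic c, 2 neighbours → 1 H
Totals → C:6, H:5, Cl:1.

C6H5Cl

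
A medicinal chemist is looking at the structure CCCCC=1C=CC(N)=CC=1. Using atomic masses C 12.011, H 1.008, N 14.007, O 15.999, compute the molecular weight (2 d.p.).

149.24 g/mol

First, the molecular formula is C10H15N (counting implicit H from valence).
  C: 10 × 12.011 = 120.110
  H: 15 × 1.008 = 15.120
  N: 1 × 14.007 = 14.007
Sum: 10×12.011 + 15×1.008 + 1×14.007 = 149.237 → 149.24 g/mol.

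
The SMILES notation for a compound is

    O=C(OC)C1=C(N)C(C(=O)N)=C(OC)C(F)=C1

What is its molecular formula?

Walk through each heavy atom and fill implicit hydrogens from standard valence (C 4, N 3, O 2, S 2, halogen 1):
  atom 1: O, bond orders sum to 2 (valence 2) → 0 H
  atom 2: C, bond orders sum to 4 (valence 4) → 0 H
  atom 3: O, bond orders sum to 2 (valence 2) → 0 H
  atom 4: C, bond orders sum to 1 (valence 4) → 3 H
  atom 5: C, bond orders sum to 4 (valence 4) → 0 H
  atom 6: C, bond orders sum to 4 (valence 4) → 0 H
  atom 7: N, bond orders sum to 1 (valence 3) → 2 H
  atom 8: C, bond orders sum to 4 (valence 4) → 0 H
  atom 9: C, bond orders sum to 4 (valence 4) → 0 H
  atom 10: O, bond orders sum to 2 (valence 2) → 0 H
  atom 11: N, bond orders sum to 1 (valence 3) → 2 H
  atom 12: C, bond orders sum to 4 (valence 4) → 0 H
  atom 13: O, bond orders sum to 2 (valence 2) → 0 H
  atom 14: C, bond orders sum to 1 (valence 4) → 3 H
  atom 15: C, bond orders sum to 4 (valence 4) → 0 H
  atom 16: F (halogen, monovalent) → 0 H
  atom 17: C, bond orders sum to 3 (valence 4) → 1 H
Totals → C:10, H:11, F:1, N:2, O:4.

C10H11FN2O4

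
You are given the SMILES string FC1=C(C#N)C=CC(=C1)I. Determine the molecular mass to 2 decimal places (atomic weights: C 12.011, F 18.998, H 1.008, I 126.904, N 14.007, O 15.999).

First, the molecular formula is C7H3FIN (counting implicit H from valence).
  C: 7 × 12.011 = 84.077
  F: 1 × 18.998 = 18.998
  H: 3 × 1.008 = 3.024
  I: 1 × 126.904 = 126.904
  N: 1 × 14.007 = 14.007
Sum: 7×12.011 + 1×18.998 + 3×1.008 + 1×126.904 + 1×14.007 = 247.010 → 247.01 g/mol.

247.01 g/mol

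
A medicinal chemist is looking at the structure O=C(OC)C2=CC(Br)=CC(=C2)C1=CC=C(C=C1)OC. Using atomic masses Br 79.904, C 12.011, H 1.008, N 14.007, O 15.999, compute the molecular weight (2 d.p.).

321.17 g/mol

First, the molecular formula is C15H13BrO3 (counting implicit H from valence).
  Br: 1 × 79.904 = 79.904
  C: 15 × 12.011 = 180.165
  H: 13 × 1.008 = 13.104
  O: 3 × 15.999 = 47.997
Sum: 1×79.904 + 15×12.011 + 13×1.008 + 3×15.999 = 321.170 → 321.17 g/mol.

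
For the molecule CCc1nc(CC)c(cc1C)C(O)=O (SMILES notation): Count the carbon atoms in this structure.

11

Count every carbon token in the SMILES (each C, including those in ring-closure positions and inside branches).
Carbon count: 11.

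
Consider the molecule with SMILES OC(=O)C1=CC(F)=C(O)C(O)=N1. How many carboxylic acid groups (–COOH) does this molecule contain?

1

The carboxylic acid motif appears at heavy-atom position 2 in the SMILES.
Other groups present: 2 hydroxyl.
Carboxylic acid count: 1.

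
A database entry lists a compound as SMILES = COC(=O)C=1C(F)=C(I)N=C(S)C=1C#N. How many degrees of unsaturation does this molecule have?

7

Degree of unsaturation = (number of rings) + (number of π bonds).
Ring closures in the SMILES: 1.
π bonds: 4 double bonds (each 1 DoU), 1 triple bond (each 2 DoU) → 6 DoU from unsaturation.
Total DoU = 1 + 6 = 7.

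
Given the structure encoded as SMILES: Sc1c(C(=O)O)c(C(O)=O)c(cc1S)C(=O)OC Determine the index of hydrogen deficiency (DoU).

Molecular formula: C10H8O6S2.
DoU = (2C + 2 + N − H − X) / 2, where X is the halogen count and O/S are ignored.
    = (2·10 + 2 + 0 − 8 − 0) / 2 = 14 / 2 = 7.

7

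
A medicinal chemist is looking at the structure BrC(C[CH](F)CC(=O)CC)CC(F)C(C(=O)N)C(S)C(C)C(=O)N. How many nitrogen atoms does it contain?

2

Scan the SMILES for N atoms (remember two-letter symbols like Cl and Br are single atoms).
Nitrogen count: 2.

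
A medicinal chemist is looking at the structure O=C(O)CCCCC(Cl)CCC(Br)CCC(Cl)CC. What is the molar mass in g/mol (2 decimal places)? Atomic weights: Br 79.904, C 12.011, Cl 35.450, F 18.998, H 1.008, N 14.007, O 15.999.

First, the molecular formula is C14H25BrCl2O2 (counting implicit H from valence).
  Br: 1 × 79.904 = 79.904
  C: 14 × 12.011 = 168.154
  Cl: 2 × 35.450 = 70.900
  H: 25 × 1.008 = 25.200
  O: 2 × 15.999 = 31.998
Sum: 1×79.904 + 14×12.011 + 2×35.450 + 25×1.008 + 2×15.999 = 376.156 → 376.16 g/mol.

376.16 g/mol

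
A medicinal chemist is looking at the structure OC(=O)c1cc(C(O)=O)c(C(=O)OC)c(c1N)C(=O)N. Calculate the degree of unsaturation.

Molecular formula: C11H10N2O7.
DoU = (2C + 2 + N − H − X) / 2, where X is the halogen count and O/S are ignored.
    = (2·11 + 2 + 2 − 10 − 0) / 2 = 16 / 2 = 8.

8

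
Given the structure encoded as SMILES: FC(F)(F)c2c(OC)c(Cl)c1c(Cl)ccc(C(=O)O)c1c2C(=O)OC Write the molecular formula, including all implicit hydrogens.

C15H9Cl2F3O5

Walk through each heavy atom and fill implicit hydrogens from standard valence (C 4, N 3, O 2, S 2, halogen 1); for lowercase aromatic atoms, an aromatic c carries 1 H when it has two neighbours and 0 H with three, and aromatic n carries 0 H:
  atom 1: F (halogen, monovalent) → 0 H
  atom 2: C, bond orders sum to 4 (valence 4) → 0 H
  atom 3: F (halogen, monovalent) → 0 H
  atom 4: F (halogen, monovalent) → 0 H
  atom 5: aromatic c, 3 neighbours → 0 H
  atom 6: aromatic c, 3 neighbours → 0 H
  atom 7: O, bond orders sum to 2 (valence 2) → 0 H
  atom 8: C, bond orders sum to 1 (valence 4) → 3 H
  atom 9: aromatic c, 3 neighbours → 0 H
  atom 10: Cl (halogen, monovalent) → 0 H
  atom 11: aromatic c, 3 neighbours → 0 H
  atom 12: aromatic c, 3 neighbours → 0 H
  atom 13: Cl (halogen, monovalent) → 0 H
  atom 14: aromatic c, 2 neighbours → 1 H
  atom 15: aromatic c, 2 neighbours → 1 H
  atom 16: aromatic c, 3 neighbours → 0 H
  atom 17: C, bond orders sum to 4 (valence 4) → 0 H
  atom 18: O, bond orders sum to 2 (valence 2) → 0 H
  atom 19: O, bond orders sum to 1 (valence 2) → 1 H
  atom 20: aromatic c, 3 neighbours → 0 H
  atom 21: aromatic c, 3 neighbours → 0 H
  atom 22: C, bond orders sum to 4 (valence 4) → 0 H
  atom 23: O, bond orders sum to 2 (valence 2) → 0 H
  atom 24: O, bond orders sum to 2 (valence 2) → 0 H
  atom 25: C, bond orders sum to 1 (valence 4) → 3 H
Totals → C:15, H:9, Cl:2, F:3, O:5.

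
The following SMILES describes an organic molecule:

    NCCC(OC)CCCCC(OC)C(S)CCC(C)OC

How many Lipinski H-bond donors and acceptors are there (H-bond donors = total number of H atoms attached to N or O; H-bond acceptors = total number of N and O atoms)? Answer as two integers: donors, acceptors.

2, 4

Donors: find every N or O and count the H atoms it carries.
  atom 1 (N): bond orders sum to 1 → 2 H
  atom 5 (O): bond orders sum to 2 → 0 H
  atom 12 (O): bond orders sum to 2 → 0 H
  atom 20 (O): bond orders sum to 2 → 0 H
Lipinski HBD = 2.
Acceptors: N atoms = 1, O atoms = 3 → HBA = 4.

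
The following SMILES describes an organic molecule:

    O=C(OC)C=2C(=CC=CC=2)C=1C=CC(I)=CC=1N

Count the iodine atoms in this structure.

Scan the SMILES for I atoms (remember two-letter symbols like Cl and Br are single atoms).
Iodine count: 1.

1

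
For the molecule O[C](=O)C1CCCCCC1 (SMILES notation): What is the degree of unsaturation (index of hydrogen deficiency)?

Degree of unsaturation = (number of rings) + (number of π bonds).
Ring closures in the SMILES: 1.
π bonds: 1 double bond (each 1 DoU) → 1 DoU from unsaturation.
Total DoU = 1 + 1 = 2.

2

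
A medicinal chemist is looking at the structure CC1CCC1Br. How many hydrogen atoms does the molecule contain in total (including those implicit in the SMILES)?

9

Walk through each heavy atom and fill implicit hydrogens from standard valence (C 4, N 3, O 2, S 2, halogen 1):
  atom 1: C, bond orders sum to 1 (valence 4) → 3 H
  atom 2: C, bond orders sum to 3 (valence 4) → 1 H
  atom 3: C, bond orders sum to 2 (valence 4) → 2 H
  atom 4: C, bond orders sum to 2 (valence 4) → 2 H
  atom 5: C, bond orders sum to 3 (valence 4) → 1 H
  atom 6: Br (halogen, monovalent) → 0 H
Total hydrogens: 9.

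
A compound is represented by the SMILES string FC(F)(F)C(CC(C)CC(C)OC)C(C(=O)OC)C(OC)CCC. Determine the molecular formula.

C17H31F3O4

Walk through each heavy atom and fill implicit hydrogens from standard valence (C 4, N 3, O 2, S 2, halogen 1):
  atom 1: F (halogen, monovalent) → 0 H
  atom 2: C, bond orders sum to 4 (valence 4) → 0 H
  atom 3: F (halogen, monovalent) → 0 H
  atom 4: F (halogen, monovalent) → 0 H
  atom 5: C, bond orders sum to 3 (valence 4) → 1 H
  atom 6: C, bond orders sum to 2 (valence 4) → 2 H
  atom 7: C, bond orders sum to 3 (valence 4) → 1 H
  atom 8: C, bond orders sum to 1 (valence 4) → 3 H
  atom 9: C, bond orders sum to 2 (valence 4) → 2 H
  atom 10: C, bond orders sum to 3 (valence 4) → 1 H
  atom 11: C, bond orders sum to 1 (valence 4) → 3 H
  atom 12: O, bond orders sum to 2 (valence 2) → 0 H
  atom 13: C, bond orders sum to 1 (valence 4) → 3 H
  atom 14: C, bond orders sum to 3 (valence 4) → 1 H
  atom 15: C, bond orders sum to 4 (valence 4) → 0 H
  atom 16: O, bond orders sum to 2 (valence 2) → 0 H
  atom 17: O, bond orders sum to 2 (valence 2) → 0 H
  atom 18: C, bond orders sum to 1 (valence 4) → 3 H
  atom 19: C, bond orders sum to 3 (valence 4) → 1 H
  atom 20: O, bond orders sum to 2 (valence 2) → 0 H
  atom 21: C, bond orders sum to 1 (valence 4) → 3 H
  atom 22: C, bond orders sum to 2 (valence 4) → 2 H
  atom 23: C, bond orders sum to 2 (valence 4) → 2 H
  atom 24: C, bond orders sum to 1 (valence 4) → 3 H
Totals → C:17, H:31, F:3, O:4.
In Hill order: C17H31F3O4.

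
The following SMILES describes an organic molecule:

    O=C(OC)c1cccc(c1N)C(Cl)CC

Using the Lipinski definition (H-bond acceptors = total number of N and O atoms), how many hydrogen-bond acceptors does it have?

N atoms: 1; O atoms: 2.
Lipinski HBA = 1 + 2 = 3.

3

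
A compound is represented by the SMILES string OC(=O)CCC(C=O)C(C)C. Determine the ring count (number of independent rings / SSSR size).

0

In SMILES, each pair of matching ring-closure digits denotes one ring-closing bond; the number of such bonds equals the number of independent rings.
Ring-closure bonds here: 0.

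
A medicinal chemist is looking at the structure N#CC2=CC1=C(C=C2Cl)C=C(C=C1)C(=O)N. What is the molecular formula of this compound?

Walk through each heavy atom and fill implicit hydrogens from standard valence (C 4, N 3, O 2, S 2, halogen 1):
  atom 1: N, bond orders sum to 3 (valence 3) → 0 H
  atom 2: C, bond orders sum to 4 (valence 4) → 0 H
  atom 3: C, bond orders sum to 4 (valence 4) → 0 H
  atom 4: C, bond orders sum to 3 (valence 4) → 1 H
  atom 5: C, bond orders sum to 4 (valence 4) → 0 H
  atom 6: C, bond orders sum to 4 (valence 4) → 0 H
  atom 7: C, bond orders sum to 3 (valence 4) → 1 H
  atom 8: C, bond orders sum to 4 (valence 4) → 0 H
  atom 9: Cl (halogen, monovalent) → 0 H
  atom 10: C, bond orders sum to 3 (valence 4) → 1 H
  atom 11: C, bond orders sum to 4 (valence 4) → 0 H
  atom 12: C, bond orders sum to 3 (valence 4) → 1 H
  atom 13: C, bond orders sum to 3 (valence 4) → 1 H
  atom 14: C, bond orders sum to 4 (valence 4) → 0 H
  atom 15: O, bond orders sum to 2 (valence 2) → 0 H
  atom 16: N, bond orders sum to 1 (valence 3) → 2 H
Totals → C:12, H:7, Cl:1, N:2, O:1.

C12H7ClN2O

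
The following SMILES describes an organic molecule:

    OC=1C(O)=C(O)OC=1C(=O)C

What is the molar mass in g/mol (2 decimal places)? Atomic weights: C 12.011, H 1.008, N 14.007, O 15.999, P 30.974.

First, the molecular formula is C6H6O5 (counting implicit H from valence).
  C: 6 × 12.011 = 72.066
  H: 6 × 1.008 = 6.048
  O: 5 × 15.999 = 79.995
Sum: 6×12.011 + 6×1.008 + 5×15.999 = 158.109 → 158.11 g/mol.

158.11 g/mol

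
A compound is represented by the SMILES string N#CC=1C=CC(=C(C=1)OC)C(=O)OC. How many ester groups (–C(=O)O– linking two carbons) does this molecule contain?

1

The ester motif appears at heavy-atom position 11 in the SMILES.
Other groups present: 1 ether, 1 nitrile.
Ester count: 1.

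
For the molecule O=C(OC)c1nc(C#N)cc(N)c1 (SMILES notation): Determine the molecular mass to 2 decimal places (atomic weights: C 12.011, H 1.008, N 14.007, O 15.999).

First, the molecular formula is C8H7N3O2 (counting implicit H from valence).
  C: 8 × 12.011 = 96.088
  H: 7 × 1.008 = 7.056
  N: 3 × 14.007 = 42.021
  O: 2 × 15.999 = 31.998
Sum: 8×12.011 + 7×1.008 + 3×14.007 + 2×15.999 = 177.163 → 177.16 g/mol.

177.16 g/mol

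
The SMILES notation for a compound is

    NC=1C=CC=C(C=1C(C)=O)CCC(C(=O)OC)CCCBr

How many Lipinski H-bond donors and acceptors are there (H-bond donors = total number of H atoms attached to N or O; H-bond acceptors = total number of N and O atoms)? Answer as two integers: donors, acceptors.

Donors: find every N or O and count the H atoms it carries.
  atom 1 (N): bond orders sum to 1 → 2 H
  atom 10 (O): bond orders sum to 2 → 0 H
  atom 15 (O): bond orders sum to 2 → 0 H
  atom 16 (O): bond orders sum to 2 → 0 H
Lipinski HBD = 2.
Acceptors: N atoms = 1, O atoms = 3 → HBA = 4.

2, 4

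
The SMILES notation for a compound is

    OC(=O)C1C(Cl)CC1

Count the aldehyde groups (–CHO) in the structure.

0

Scan the SMILES for the aldehyde motif — none present.
Groups that are present: 1 carboxylic acid.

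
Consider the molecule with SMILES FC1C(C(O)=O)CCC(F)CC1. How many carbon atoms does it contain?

8

Count every carbon token in the SMILES (each C, including those in ring-closure positions and inside branches).
Carbon count: 8.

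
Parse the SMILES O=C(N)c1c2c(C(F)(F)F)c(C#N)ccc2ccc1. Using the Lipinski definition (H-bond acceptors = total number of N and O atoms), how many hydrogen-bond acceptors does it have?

N atoms: 2; O atoms: 1.
Lipinski HBA = 2 + 1 = 3.

3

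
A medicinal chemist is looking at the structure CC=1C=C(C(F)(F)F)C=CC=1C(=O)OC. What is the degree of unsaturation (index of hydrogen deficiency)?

5

Molecular formula: C10H9F3O2.
DoU = (2C + 2 + N − H − X) / 2, where X is the halogen count and O/S are ignored.
    = (2·10 + 2 + 0 − 9 − 3) / 2 = 10 / 2 = 5.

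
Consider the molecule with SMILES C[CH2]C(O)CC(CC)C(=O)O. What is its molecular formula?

Walk through each heavy atom and fill implicit hydrogens from standard valence (C 4, N 3, O 2, S 2, halogen 1):
  atom 1: C, bond orders sum to 1 (valence 4) → 3 H
  atom 2: C with explicit H count 2
  atom 3: C, bond orders sum to 3 (valence 4) → 1 H
  atom 4: O, bond orders sum to 1 (valence 2) → 1 H
  atom 5: C, bond orders sum to 2 (valence 4) → 2 H
  atom 6: C, bond orders sum to 3 (valence 4) → 1 H
  atom 7: C, bond orders sum to 2 (valence 4) → 2 H
  atom 8: C, bond orders sum to 1 (valence 4) → 3 H
  atom 9: C, bond orders sum to 4 (valence 4) → 0 H
  atom 10: O, bond orders sum to 2 (valence 2) → 0 H
  atom 11: O, bond orders sum to 1 (valence 2) → 1 H
Totals → C:8, H:16, O:3.
In Hill order: C8H16O3.

C8H16O3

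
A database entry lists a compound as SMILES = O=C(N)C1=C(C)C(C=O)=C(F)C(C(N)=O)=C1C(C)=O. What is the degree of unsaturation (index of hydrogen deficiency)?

Degree of unsaturation = (number of rings) + (number of π bonds).
Ring closures in the SMILES: 1.
π bonds: 7 double bonds (each 1 DoU) → 7 DoU from unsaturation.
Total DoU = 1 + 7 = 8.

8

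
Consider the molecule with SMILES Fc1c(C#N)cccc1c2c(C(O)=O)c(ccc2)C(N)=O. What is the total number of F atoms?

1

Scan the SMILES for F atoms (remember two-letter symbols like Cl and Br are single atoms).
Fluorine count: 1.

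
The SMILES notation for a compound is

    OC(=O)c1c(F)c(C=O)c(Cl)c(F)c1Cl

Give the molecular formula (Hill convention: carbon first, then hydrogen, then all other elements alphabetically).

C8H2Cl2F2O3

Walk through each heavy atom and fill implicit hydrogens from standard valence (C 4, N 3, O 2, S 2, halogen 1); for lowercase aromatic atoms, an aromatic c carries 1 H when it has two neighbours and 0 H with three, and aromatic n carries 0 H:
  atom 1: O, bond orders sum to 1 (valence 2) → 1 H
  atom 2: C, bond orders sum to 4 (valence 4) → 0 H
  atom 3: O, bond orders sum to 2 (valence 2) → 0 H
  atom 4: aromatic c, 3 neighbours → 0 H
  atom 5: aromatic c, 3 neighbours → 0 H
  atom 6: F (halogen, monovalent) → 0 H
  atom 7: aromatic c, 3 neighbours → 0 H
  atom 8: C, bond orders sum to 3 (valence 4) → 1 H
  atom 9: O, bond orders sum to 2 (valence 2) → 0 H
  atom 10: aromatic c, 3 neighbours → 0 H
  atom 11: Cl (halogen, monovalent) → 0 H
  atom 12: aromatic c, 3 neighbours → 0 H
  atom 13: F (halogen, monovalent) → 0 H
  atom 14: aromatic c, 3 neighbours → 0 H
  atom 15: Cl (halogen, monovalent) → 0 H
Totals → C:8, H:2, Cl:2, F:2, O:3.
In Hill order: C8H2Cl2F2O3.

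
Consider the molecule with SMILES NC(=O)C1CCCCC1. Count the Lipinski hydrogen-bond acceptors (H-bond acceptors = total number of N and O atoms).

N atoms: 1; O atoms: 1.
Lipinski HBA = 1 + 1 = 2.

2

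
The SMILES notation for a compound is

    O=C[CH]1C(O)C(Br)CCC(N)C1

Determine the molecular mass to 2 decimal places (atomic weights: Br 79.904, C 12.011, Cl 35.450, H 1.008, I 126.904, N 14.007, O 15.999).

236.11 g/mol

First, the molecular formula is C8H14BrNO2 (counting implicit H from valence).
  Br: 1 × 79.904 = 79.904
  C: 8 × 12.011 = 96.088
  H: 14 × 1.008 = 14.112
  N: 1 × 14.007 = 14.007
  O: 2 × 15.999 = 31.998
Sum: 1×79.904 + 8×12.011 + 14×1.008 + 1×14.007 + 2×15.999 = 236.109 → 236.11 g/mol.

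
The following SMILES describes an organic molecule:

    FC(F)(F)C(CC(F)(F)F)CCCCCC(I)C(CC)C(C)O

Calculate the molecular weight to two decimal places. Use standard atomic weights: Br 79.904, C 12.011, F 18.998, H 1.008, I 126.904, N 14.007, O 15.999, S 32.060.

462.26 g/mol

First, the molecular formula is C15H25F6IO (counting implicit H from valence).
  C: 15 × 12.011 = 180.165
  F: 6 × 18.998 = 113.988
  H: 25 × 1.008 = 25.200
  I: 1 × 126.904 = 126.904
  O: 1 × 15.999 = 15.999
Sum: 15×12.011 + 6×18.998 + 25×1.008 + 1×126.904 + 1×15.999 = 462.256 → 462.26 g/mol.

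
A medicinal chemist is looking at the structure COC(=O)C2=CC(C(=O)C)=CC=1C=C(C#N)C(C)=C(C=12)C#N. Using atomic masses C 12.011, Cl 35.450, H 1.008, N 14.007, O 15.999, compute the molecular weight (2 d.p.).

First, the molecular formula is C17H12N2O3 (counting implicit H from valence).
  C: 17 × 12.011 = 204.187
  H: 12 × 1.008 = 12.096
  N: 2 × 14.007 = 28.014
  O: 3 × 15.999 = 47.997
Sum: 17×12.011 + 12×1.008 + 2×14.007 + 3×15.999 = 292.294 → 292.29 g/mol.

292.29 g/mol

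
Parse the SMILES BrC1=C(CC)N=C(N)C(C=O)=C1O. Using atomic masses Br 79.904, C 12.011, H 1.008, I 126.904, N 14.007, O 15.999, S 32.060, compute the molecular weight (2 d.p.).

245.08 g/mol

First, the molecular formula is C8H9BrN2O2 (counting implicit H from valence).
  Br: 1 × 79.904 = 79.904
  C: 8 × 12.011 = 96.088
  H: 9 × 1.008 = 9.072
  N: 2 × 14.007 = 28.014
  O: 2 × 15.999 = 31.998
Sum: 1×79.904 + 8×12.011 + 9×1.008 + 2×14.007 + 2×15.999 = 245.076 → 245.08 g/mol.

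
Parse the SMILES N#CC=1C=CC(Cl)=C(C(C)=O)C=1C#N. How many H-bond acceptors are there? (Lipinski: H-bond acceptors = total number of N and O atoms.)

N atoms: 2; O atoms: 1.
Lipinski HBA = 2 + 1 = 3.

3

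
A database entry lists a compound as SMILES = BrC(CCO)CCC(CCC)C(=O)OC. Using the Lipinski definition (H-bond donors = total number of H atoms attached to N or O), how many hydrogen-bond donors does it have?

Donors: find every N or O and count the H atoms it carries.
  atom 5 (O): bond orders sum to 1 → 1 H
  atom 13 (O): bond orders sum to 2 → 0 H
  atom 14 (O): bond orders sum to 2 → 0 H
Lipinski HBD = 1.

1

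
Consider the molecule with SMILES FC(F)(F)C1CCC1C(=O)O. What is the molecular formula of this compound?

C6H7F3O2

Walk through each heavy atom and fill implicit hydrogens from standard valence (C 4, N 3, O 2, S 2, halogen 1):
  atom 1: F (halogen, monovalent) → 0 H
  atom 2: C, bond orders sum to 4 (valence 4) → 0 H
  atom 3: F (halogen, monovalent) → 0 H
  atom 4: F (halogen, monovalent) → 0 H
  atom 5: C, bond orders sum to 3 (valence 4) → 1 H
  atom 6: C, bond orders sum to 2 (valence 4) → 2 H
  atom 7: C, bond orders sum to 2 (valence 4) → 2 H
  atom 8: C, bond orders sum to 3 (valence 4) → 1 H
  atom 9: C, bond orders sum to 4 (valence 4) → 0 H
  atom 10: O, bond orders sum to 2 (valence 2) → 0 H
  atom 11: O, bond orders sum to 1 (valence 2) → 1 H
Totals → C:6, H:7, F:3, O:2.
In Hill order: C6H7F3O2.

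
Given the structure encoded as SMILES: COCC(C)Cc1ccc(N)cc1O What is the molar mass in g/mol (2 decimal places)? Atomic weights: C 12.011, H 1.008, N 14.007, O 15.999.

195.26 g/mol

First, the molecular formula is C11H17NO2 (counting implicit H from valence).
  C: 11 × 12.011 = 132.121
  H: 17 × 1.008 = 17.136
  N: 1 × 14.007 = 14.007
  O: 2 × 15.999 = 31.998
Sum: 11×12.011 + 17×1.008 + 1×14.007 + 2×15.999 = 195.262 → 195.26 g/mol.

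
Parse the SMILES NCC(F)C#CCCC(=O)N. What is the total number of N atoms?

Scan the SMILES for N atoms (remember two-letter symbols like Cl and Br are single atoms).
Nitrogen count: 2.

2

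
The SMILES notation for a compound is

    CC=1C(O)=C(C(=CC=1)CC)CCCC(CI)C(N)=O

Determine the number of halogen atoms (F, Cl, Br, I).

Halogen atoms appear at heavy-atom position 16 (1×I).
Other groups present: 1 amide, 1 hydroxyl.
Halogen count: 1.

1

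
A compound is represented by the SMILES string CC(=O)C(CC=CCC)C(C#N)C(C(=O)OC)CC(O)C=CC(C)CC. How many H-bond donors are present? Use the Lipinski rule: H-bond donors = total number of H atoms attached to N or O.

Donors: find every N or O and count the H atoms it carries.
  atom 3 (O): bond orders sum to 2 → 0 H
  atom 12 (N): bond orders sum to 3 → 0 H
  atom 15 (O): bond orders sum to 2 → 0 H
  atom 16 (O): bond orders sum to 2 → 0 H
  atom 20 (O): bond orders sum to 1 → 1 H
Lipinski HBD = 1.

1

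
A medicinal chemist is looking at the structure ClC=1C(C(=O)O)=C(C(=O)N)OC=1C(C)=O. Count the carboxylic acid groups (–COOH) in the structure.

1

The carboxylic acid motif appears at heavy-atom position 4 in the SMILES.
Other groups present: 1 amide, 1 ketone.
Carboxylic acid count: 1.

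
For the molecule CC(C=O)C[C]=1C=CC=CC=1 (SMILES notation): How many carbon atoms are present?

Count every carbon token in the SMILES (each C, including those in ring-closure positions and inside branches).
Carbon count: 10.

10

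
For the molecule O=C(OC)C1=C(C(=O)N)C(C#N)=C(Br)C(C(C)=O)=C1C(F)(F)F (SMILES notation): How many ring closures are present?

1

In SMILES, each pair of matching ring-closure digits denotes one ring-closing bond; the number of such bonds equals the number of independent rings.
Ring-closure bonds here: 1.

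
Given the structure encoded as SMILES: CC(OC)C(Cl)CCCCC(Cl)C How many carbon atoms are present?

10

Count every carbon token in the SMILES (each C, including those in ring-closure positions and inside branches).
Carbon count: 10.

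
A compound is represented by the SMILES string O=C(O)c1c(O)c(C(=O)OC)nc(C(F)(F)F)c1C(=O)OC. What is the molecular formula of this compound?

Walk through each heavy atom and fill implicit hydrogens from standard valence (C 4, N 3, O 2, S 2, halogen 1); for lowercase aromatic atoms, an aromatic c carries 1 H when it has two neighbours and 0 H with three, and aromatic n carries 0 H:
  atom 1: O, bond orders sum to 2 (valence 2) → 0 H
  atom 2: C, bond orders sum to 4 (valence 4) → 0 H
  atom 3: O, bond orders sum to 1 (valence 2) → 1 H
  atom 4: aromatic c, 3 neighbours → 0 H
  atom 5: aromatic c, 3 neighbours → 0 H
  atom 6: O, bond orders sum to 1 (valence 2) → 1 H
  atom 7: aromatic c, 3 neighbours → 0 H
  atom 8: C, bond orders sum to 4 (valence 4) → 0 H
  atom 9: O, bond orders sum to 2 (valence 2) → 0 H
  atom 10: O, bond orders sum to 2 (valence 2) → 0 H
  atom 11: C, bond orders sum to 1 (valence 4) → 3 H
  atom 12: aromatic n, 2 neighbours → 0 H
  atom 13: aromatic c, 3 neighbours → 0 H
  atom 14: C, bond orders sum to 4 (valence 4) → 0 H
  atom 15: F (halogen, monovalent) → 0 H
  atom 16: F (halogen, monovalent) → 0 H
  atom 17: F (halogen, monovalent) → 0 H
  atom 18: aromatic c, 3 neighbours → 0 H
  atom 19: C, bond orders sum to 4 (valence 4) → 0 H
  atom 20: O, bond orders sum to 2 (valence 2) → 0 H
  atom 21: O, bond orders sum to 2 (valence 2) → 0 H
  atom 22: C, bond orders sum to 1 (valence 4) → 3 H
Totals → C:11, H:8, F:3, N:1, O:7.

C11H8F3NO7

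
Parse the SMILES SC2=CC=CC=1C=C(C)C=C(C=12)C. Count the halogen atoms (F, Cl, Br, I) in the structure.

Scan the SMILES for the halogen motif — none present.
Groups that are present: 1 thiol.

0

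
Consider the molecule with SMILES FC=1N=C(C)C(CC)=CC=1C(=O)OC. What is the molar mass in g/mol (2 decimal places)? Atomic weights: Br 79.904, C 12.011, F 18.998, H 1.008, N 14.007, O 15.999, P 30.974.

First, the molecular formula is C10H12FNO2 (counting implicit H from valence).
  C: 10 × 12.011 = 120.110
  F: 1 × 18.998 = 18.998
  H: 12 × 1.008 = 12.096
  N: 1 × 14.007 = 14.007
  O: 2 × 15.999 = 31.998
Sum: 10×12.011 + 1×18.998 + 12×1.008 + 1×14.007 + 2×15.999 = 197.209 → 197.21 g/mol.

197.21 g/mol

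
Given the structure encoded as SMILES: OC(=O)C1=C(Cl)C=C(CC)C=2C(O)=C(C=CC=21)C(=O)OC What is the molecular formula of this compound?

Walk through each heavy atom and fill implicit hydrogens from standard valence (C 4, N 3, O 2, S 2, halogen 1):
  atom 1: O, bond orders sum to 1 (valence 2) → 1 H
  atom 2: C, bond orders sum to 4 (valence 4) → 0 H
  atom 3: O, bond orders sum to 2 (valence 2) → 0 H
  atom 4: C, bond orders sum to 4 (valence 4) → 0 H
  atom 5: C, bond orders sum to 4 (valence 4) → 0 H
  atom 6: Cl (halogen, monovalent) → 0 H
  atom 7: C, bond orders sum to 3 (valence 4) → 1 H
  atom 8: C, bond orders sum to 4 (valence 4) → 0 H
  atom 9: C, bond orders sum to 2 (valence 4) → 2 H
  atom 10: C, bond orders sum to 1 (valence 4) → 3 H
  atom 11: C, bond orders sum to 4 (valence 4) → 0 H
  atom 12: C, bond orders sum to 4 (valence 4) → 0 H
  atom 13: O, bond orders sum to 1 (valence 2) → 1 H
  atom 14: C, bond orders sum to 4 (valence 4) → 0 H
  atom 15: C, bond orders sum to 3 (valence 4) → 1 H
  atom 16: C, bond orders sum to 3 (valence 4) → 1 H
  atom 17: C, bond orders sum to 4 (valence 4) → 0 H
  atom 18: C, bond orders sum to 4 (valence 4) → 0 H
  atom 19: O, bond orders sum to 2 (valence 2) → 0 H
  atom 20: O, bond orders sum to 2 (valence 2) → 0 H
  atom 21: C, bond orders sum to 1 (valence 4) → 3 H
Totals → C:15, H:13, Cl:1, O:5.
In Hill order: C15H13ClO5.

C15H13ClO5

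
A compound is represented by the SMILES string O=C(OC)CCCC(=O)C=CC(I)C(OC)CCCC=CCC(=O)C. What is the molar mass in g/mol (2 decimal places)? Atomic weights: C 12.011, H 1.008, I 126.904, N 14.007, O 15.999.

464.34 g/mol

First, the molecular formula is C19H29IO5 (counting implicit H from valence).
  C: 19 × 12.011 = 228.209
  H: 29 × 1.008 = 29.232
  I: 1 × 126.904 = 126.904
  O: 5 × 15.999 = 79.995
Sum: 19×12.011 + 29×1.008 + 1×126.904 + 5×15.999 = 464.340 → 464.34 g/mol.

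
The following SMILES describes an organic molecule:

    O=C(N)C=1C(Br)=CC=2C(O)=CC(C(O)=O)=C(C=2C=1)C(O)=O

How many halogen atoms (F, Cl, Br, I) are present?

1

Halogen atoms appear at heavy-atom position 6 (1×Br).
Other groups present: 1 amide, 2 carboxylic acid, 1 hydroxyl.
Halogen count: 1.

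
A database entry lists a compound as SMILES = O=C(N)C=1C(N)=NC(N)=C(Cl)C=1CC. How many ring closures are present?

In SMILES, each pair of matching ring-closure digits denotes one ring-closing bond; the number of such bonds equals the number of independent rings.
Ring-closure bonds here: 1.

1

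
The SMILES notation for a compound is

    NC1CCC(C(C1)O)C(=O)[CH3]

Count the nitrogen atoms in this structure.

1

Scan the SMILES for N atoms (remember two-letter symbols like Cl and Br are single atoms).
Nitrogen count: 1.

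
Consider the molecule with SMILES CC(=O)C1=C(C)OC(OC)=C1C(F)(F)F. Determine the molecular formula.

Walk through each heavy atom and fill implicit hydrogens from standard valence (C 4, N 3, O 2, S 2, halogen 1):
  atom 1: C, bond orders sum to 1 (valence 4) → 3 H
  atom 2: C, bond orders sum to 4 (valence 4) → 0 H
  atom 3: O, bond orders sum to 2 (valence 2) → 0 H
  atom 4: C, bond orders sum to 4 (valence 4) → 0 H
  atom 5: C, bond orders sum to 4 (valence 4) → 0 H
  atom 6: C, bond orders sum to 1 (valence 4) → 3 H
  atom 7: O, bond orders sum to 2 (valence 2) → 0 H
  atom 8: C, bond orders sum to 4 (valence 4) → 0 H
  atom 9: O, bond orders sum to 2 (valence 2) → 0 H
  atom 10: C, bond orders sum to 1 (valence 4) → 3 H
  atom 11: C, bond orders sum to 4 (valence 4) → 0 H
  atom 12: C, bond orders sum to 4 (valence 4) → 0 H
  atom 13: F (halogen, monovalent) → 0 H
  atom 14: F (halogen, monovalent) → 0 H
  atom 15: F (halogen, monovalent) → 0 H
Totals → C:9, H:9, F:3, O:3.

C9H9F3O3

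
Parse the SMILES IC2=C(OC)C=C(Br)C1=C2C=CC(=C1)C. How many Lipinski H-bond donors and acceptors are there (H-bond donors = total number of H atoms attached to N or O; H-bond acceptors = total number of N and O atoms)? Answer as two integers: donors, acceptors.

Donors: find every N or O and count the H atoms it carries.
  atom 4 (O): bond orders sum to 2 → 0 H
Lipinski HBD = 0.
Acceptors: N atoms = 0, O atoms = 1 → HBA = 1.

0, 1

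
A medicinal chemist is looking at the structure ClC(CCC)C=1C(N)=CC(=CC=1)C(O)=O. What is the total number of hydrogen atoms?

14

Walk through each heavy atom and fill implicit hydrogens from standard valence (C 4, N 3, O 2, S 2, halogen 1):
  atom 1: Cl (halogen, monovalent) → 0 H
  atom 2: C, bond orders sum to 3 (valence 4) → 1 H
  atom 3: C, bond orders sum to 2 (valence 4) → 2 H
  atom 4: C, bond orders sum to 2 (valence 4) → 2 H
  atom 5: C, bond orders sum to 1 (valence 4) → 3 H
  atom 6: C, bond orders sum to 4 (valence 4) → 0 H
  atom 7: C, bond orders sum to 4 (valence 4) → 0 H
  atom 8: N, bond orders sum to 1 (valence 3) → 2 H
  atom 9: C, bond orders sum to 3 (valence 4) → 1 H
  atom 10: C, bond orders sum to 4 (valence 4) → 0 H
  atom 11: C, bond orders sum to 3 (valence 4) → 1 H
  atom 12: C, bond orders sum to 3 (valence 4) → 1 H
  atom 13: C, bond orders sum to 4 (valence 4) → 0 H
  atom 14: O, bond orders sum to 1 (valence 2) → 1 H
  atom 15: O, bond orders sum to 2 (valence 2) → 0 H
Total hydrogens: 14.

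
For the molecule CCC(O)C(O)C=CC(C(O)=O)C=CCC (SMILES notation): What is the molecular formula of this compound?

Walk through each heavy atom and fill implicit hydrogens from standard valence (C 4, N 3, O 2, S 2, halogen 1):
  atom 1: C, bond orders sum to 1 (valence 4) → 3 H
  atom 2: C, bond orders sum to 2 (valence 4) → 2 H
  atom 3: C, bond orders sum to 3 (valence 4) → 1 H
  atom 4: O, bond orders sum to 1 (valence 2) → 1 H
  atom 5: C, bond orders sum to 3 (valence 4) → 1 H
  atom 6: O, bond orders sum to 1 (valence 2) → 1 H
  atom 7: C, bond orders sum to 3 (valence 4) → 1 H
  atom 8: C, bond orders sum to 3 (valence 4) → 1 H
  atom 9: C, bond orders sum to 3 (valence 4) → 1 H
  atom 10: C, bond orders sum to 4 (valence 4) → 0 H
  atom 11: O, bond orders sum to 1 (valence 2) → 1 H
  atom 12: O, bond orders sum to 2 (valence 2) → 0 H
  atom 13: C, bond orders sum to 3 (valence 4) → 1 H
  atom 14: C, bond orders sum to 3 (valence 4) → 1 H
  atom 15: C, bond orders sum to 2 (valence 4) → 2 H
  atom 16: C, bond orders sum to 1 (valence 4) → 3 H
Totals → C:12, H:20, O:4.

C12H20O4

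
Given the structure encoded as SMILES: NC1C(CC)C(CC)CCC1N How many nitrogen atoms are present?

2

Scan the SMILES for N atoms (remember two-letter symbols like Cl and Br are single atoms).
Nitrogen count: 2.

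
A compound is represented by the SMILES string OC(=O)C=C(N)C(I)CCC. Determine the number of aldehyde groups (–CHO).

0

Scan the SMILES for the aldehyde motif — none present.
Groups that are present: 1 alkene, 1 carboxylic acid, 1 primary amine.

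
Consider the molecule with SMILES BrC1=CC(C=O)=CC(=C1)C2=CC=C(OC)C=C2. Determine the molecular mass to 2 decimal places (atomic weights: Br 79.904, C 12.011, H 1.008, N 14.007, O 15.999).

First, the molecular formula is C14H11BrO2 (counting implicit H from valence).
  Br: 1 × 79.904 = 79.904
  C: 14 × 12.011 = 168.154
  H: 11 × 1.008 = 11.088
  O: 2 × 15.999 = 31.998
Sum: 1×79.904 + 14×12.011 + 11×1.008 + 2×15.999 = 291.144 → 291.14 g/mol.

291.14 g/mol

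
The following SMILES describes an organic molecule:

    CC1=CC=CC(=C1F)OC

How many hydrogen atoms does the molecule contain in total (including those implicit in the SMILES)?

9

Walk through each heavy atom and fill implicit hydrogens from standard valence (C 4, N 3, O 2, S 2, halogen 1):
  atom 1: C, bond orders sum to 1 (valence 4) → 3 H
  atom 2: C, bond orders sum to 4 (valence 4) → 0 H
  atom 3: C, bond orders sum to 3 (valence 4) → 1 H
  atom 4: C, bond orders sum to 3 (valence 4) → 1 H
  atom 5: C, bond orders sum to 3 (valence 4) → 1 H
  atom 6: C, bond orders sum to 4 (valence 4) → 0 H
  atom 7: C, bond orders sum to 4 (valence 4) → 0 H
  atom 8: F (halogen, monovalent) → 0 H
  atom 9: O, bond orders sum to 2 (valence 2) → 0 H
  atom 10: C, bond orders sum to 1 (valence 4) → 3 H
Total hydrogens: 9.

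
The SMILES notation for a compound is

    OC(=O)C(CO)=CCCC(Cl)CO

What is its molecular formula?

Walk through each heavy atom and fill implicit hydrogens from standard valence (C 4, N 3, O 2, S 2, halogen 1):
  atom 1: O, bond orders sum to 1 (valence 2) → 1 H
  atom 2: C, bond orders sum to 4 (valence 4) → 0 H
  atom 3: O, bond orders sum to 2 (valence 2) → 0 H
  atom 4: C, bond orders sum to 4 (valence 4) → 0 H
  atom 5: C, bond orders sum to 2 (valence 4) → 2 H
  atom 6: O, bond orders sum to 1 (valence 2) → 1 H
  atom 7: C, bond orders sum to 3 (valence 4) → 1 H
  atom 8: C, bond orders sum to 2 (valence 4) → 2 H
  atom 9: C, bond orders sum to 2 (valence 4) → 2 H
  atom 10: C, bond orders sum to 3 (valence 4) → 1 H
  atom 11: Cl (halogen, monovalent) → 0 H
  atom 12: C, bond orders sum to 2 (valence 4) → 2 H
  atom 13: O, bond orders sum to 1 (valence 2) → 1 H
Totals → C:8, H:13, Cl:1, O:4.
In Hill order: C8H13ClO4.

C8H13ClO4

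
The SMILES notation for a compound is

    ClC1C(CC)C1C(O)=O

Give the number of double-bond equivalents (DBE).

Molecular formula: C6H9ClO2.
DoU = (2C + 2 + N − H − X) / 2, where X is the halogen count and O/S are ignored.
    = (2·6 + 2 + 0 − 9 − 1) / 2 = 4 / 2 = 2.

2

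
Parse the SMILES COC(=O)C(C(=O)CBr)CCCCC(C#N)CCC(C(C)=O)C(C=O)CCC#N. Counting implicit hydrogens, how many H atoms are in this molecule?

Walk through each heavy atom and fill implicit hydrogens from standard valence (C 4, N 3, O 2, S 2, halogen 1):
  atom 1: C, bond orders sum to 1 (valence 4) → 3 H
  atom 2: O, bond orders sum to 2 (valence 2) → 0 H
  atom 3: C, bond orders sum to 4 (valence 4) → 0 H
  atom 4: O, bond orders sum to 2 (valence 2) → 0 H
  atom 5: C, bond orders sum to 3 (valence 4) → 1 H
  atom 6: C, bond orders sum to 4 (valence 4) → 0 H
  atom 7: O, bond orders sum to 2 (valence 2) → 0 H
  atom 8: C, bond orders sum to 2 (valence 4) → 2 H
  atom 9: Br (halogen, monovalent) → 0 H
  atom 10: C, bond orders sum to 2 (valence 4) → 2 H
  atom 11: C, bond orders sum to 2 (valence 4) → 2 H
  atom 12: C, bond orders sum to 2 (valence 4) → 2 H
  atom 13: C, bond orders sum to 2 (valence 4) → 2 H
  atom 14: C, bond orders sum to 3 (valence 4) → 1 H
  atom 15: C, bond orders sum to 4 (valence 4) → 0 H
  atom 16: N, bond orders sum to 3 (valence 3) → 0 H
  atom 17: C, bond orders sum to 2 (valence 4) → 2 H
  atom 18: C, bond orders sum to 2 (valence 4) → 2 H
  atom 19: C, bond orders sum to 3 (valence 4) → 1 H
  atom 20: C, bond orders sum to 4 (valence 4) → 0 H
  atom 21: C, bond orders sum to 1 (valence 4) → 3 H
  atom 22: O, bond orders sum to 2 (valence 2) → 0 H
  atom 23: C, bond orders sum to 3 (valence 4) → 1 H
  atom 24: C, bond orders sum to 3 (valence 4) → 1 H
  atom 25: O, bond orders sum to 2 (valence 2) → 0 H
  atom 26: C, bond orders sum to 2 (valence 4) → 2 H
  atom 27: C, bond orders sum to 2 (valence 4) → 2 H
  atom 28: C, bond orders sum to 4 (valence 4) → 0 H
  atom 29: N, bond orders sum to 3 (valence 3) → 0 H
Total hydrogens: 29.

29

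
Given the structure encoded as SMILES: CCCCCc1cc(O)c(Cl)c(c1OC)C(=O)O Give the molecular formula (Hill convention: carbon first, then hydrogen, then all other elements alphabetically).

C13H17ClO4

Walk through each heavy atom and fill implicit hydrogens from standard valence (C 4, N 3, O 2, S 2, halogen 1); for lowercase aromatic atoms, an aromatic c carries 1 H when it has two neighbours and 0 H with three, and aromatic n carries 0 H:
  atom 1: C, bond orders sum to 1 (valence 4) → 3 H
  atom 2: C, bond orders sum to 2 (valence 4) → 2 H
  atom 3: C, bond orders sum to 2 (valence 4) → 2 H
  atom 4: C, bond orders sum to 2 (valence 4) → 2 H
  atom 5: C, bond orders sum to 2 (valence 4) → 2 H
  atom 6: aromatic c, 3 neighbours → 0 H
  atom 7: aromatic c, 2 neighbours → 1 H
  atom 8: aromatic c, 3 neighbours → 0 H
  atom 9: O, bond orders sum to 1 (valence 2) → 1 H
  atom 10: aromatic c, 3 neighbours → 0 H
  atom 11: Cl (halogen, monovalent) → 0 H
  atom 12: aromatic c, 3 neighbours → 0 H
  atom 13: aromatic c, 3 neighbours → 0 H
  atom 14: O, bond orders sum to 2 (valence 2) → 0 H
  atom 15: C, bond orders sum to 1 (valence 4) → 3 H
  atom 16: C, bond orders sum to 4 (valence 4) → 0 H
  atom 17: O, bond orders sum to 2 (valence 2) → 0 H
  atom 18: O, bond orders sum to 1 (valence 2) → 1 H
Totals → C:13, H:17, Cl:1, O:4.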